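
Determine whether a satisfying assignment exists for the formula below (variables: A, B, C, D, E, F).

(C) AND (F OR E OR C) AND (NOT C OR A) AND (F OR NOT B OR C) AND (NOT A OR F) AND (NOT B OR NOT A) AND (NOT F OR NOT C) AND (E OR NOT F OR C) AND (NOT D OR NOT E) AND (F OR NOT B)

Unsatisfiable

From the singleton clause (C), C = true.
From the singleton clause (A), A = true.
From the singleton clause (F), F = true.
Now (NOT F) is unsatisfied and unit — conflict.
No assignment satisfies every clause.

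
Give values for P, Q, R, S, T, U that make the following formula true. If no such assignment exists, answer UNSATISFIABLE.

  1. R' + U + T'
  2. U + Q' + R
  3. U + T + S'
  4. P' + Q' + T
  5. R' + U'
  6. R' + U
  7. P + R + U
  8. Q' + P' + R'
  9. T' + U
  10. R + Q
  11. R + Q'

UNSATISFIABLE

Suppose R = 0.
The clause (Q) is unit, so Q = 1.
Now (Q') is unsatisfied and unit — conflict.
That branch fails; take R = 1 instead.
The clause (U') is unit, so U = 0.
Now (U) is unsatisfied and unit — conflict.
Both values of R lead to a conflict.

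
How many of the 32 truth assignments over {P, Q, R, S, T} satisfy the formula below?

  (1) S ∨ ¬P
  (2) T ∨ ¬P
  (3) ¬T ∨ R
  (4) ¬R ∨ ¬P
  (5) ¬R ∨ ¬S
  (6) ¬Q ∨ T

There are 2^5 = 32 truth assignments over (P, Q, R, S, T).
Split on S. With S = True, the clauses containing S are satisfied and ¬S drops from the rest; 1 of the 2^4 = 16 assignments to the other variables satisfy what remains.
With S = False, by the same count on the reduced clause set, 4 assignments work.
(One model: P=F, Q=F, R=F, S=F, T=F.)
Total: 1 + 4 = 5.

5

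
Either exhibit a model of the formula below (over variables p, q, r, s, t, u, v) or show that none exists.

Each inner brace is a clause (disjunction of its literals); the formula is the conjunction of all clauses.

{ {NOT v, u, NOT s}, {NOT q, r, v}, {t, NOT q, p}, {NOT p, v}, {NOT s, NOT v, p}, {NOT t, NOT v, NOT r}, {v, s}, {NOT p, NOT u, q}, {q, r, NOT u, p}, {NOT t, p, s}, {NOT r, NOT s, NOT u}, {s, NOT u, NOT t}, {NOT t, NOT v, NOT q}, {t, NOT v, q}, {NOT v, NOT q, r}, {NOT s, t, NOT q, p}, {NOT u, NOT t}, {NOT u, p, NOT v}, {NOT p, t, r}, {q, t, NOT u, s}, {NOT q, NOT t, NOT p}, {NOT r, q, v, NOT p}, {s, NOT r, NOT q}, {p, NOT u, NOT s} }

Case p = false:
Case t = false:
The clause (NOT q) is unit, so q = false.
The clause (NOT v) is unit, so v = false.
The clause (s) is unit, so s = true.
The clause (NOT u) is unit, so u = false.
All clauses hold; r can take either value.

p ↦ false; q ↦ false; r ↦ true; s ↦ true; t ↦ false; u ↦ false; v ↦ false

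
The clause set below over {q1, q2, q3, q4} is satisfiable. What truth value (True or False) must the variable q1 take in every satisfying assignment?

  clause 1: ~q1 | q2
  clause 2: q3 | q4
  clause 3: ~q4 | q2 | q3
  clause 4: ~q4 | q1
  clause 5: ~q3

Suppose q1 = 0.
From the singleton clause (~q4), q4 = 0.
From the singleton clause (q3), q3 = 1.
Now (~q3) is unsatisfied and unit — conflict.
So every satisfying assignment has q1 = True.

True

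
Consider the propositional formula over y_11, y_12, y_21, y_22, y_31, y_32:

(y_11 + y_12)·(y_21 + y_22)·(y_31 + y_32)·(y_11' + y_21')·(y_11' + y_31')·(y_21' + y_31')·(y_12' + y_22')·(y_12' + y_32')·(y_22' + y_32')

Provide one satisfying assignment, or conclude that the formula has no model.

UNSATISFIABLE

Case y_11 = 1:
(y_21') alone gives y_21 = 0.
(y_22) alone gives y_22 = 1.
(y_31') alone gives y_31 = 0.
(y_32) alone gives y_32 = 1.
But (y_32') is also a unit clause — contradiction.
So y_11 must be the other value — set y_11 = 0.
(y_12) alone gives y_12 = 1.
(y_22') alone gives y_22 = 0.
(y_21) alone gives y_21 = 1.
(y_31') alone gives y_31 = 0.
(y_32) alone gives y_32 = 1.
But (y_32') is also a unit clause — contradiction.
Neither y_11 = 1 nor y_11 = 0 works.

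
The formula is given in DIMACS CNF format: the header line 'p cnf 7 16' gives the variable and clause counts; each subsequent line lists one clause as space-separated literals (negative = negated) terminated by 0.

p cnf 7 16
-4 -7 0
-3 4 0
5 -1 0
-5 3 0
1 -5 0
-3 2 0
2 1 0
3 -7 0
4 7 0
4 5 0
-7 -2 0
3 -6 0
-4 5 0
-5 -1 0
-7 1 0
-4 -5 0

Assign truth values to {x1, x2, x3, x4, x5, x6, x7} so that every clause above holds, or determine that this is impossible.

Case x4 = False:
(¬x3) alone gives x3 = False.
(¬x5) alone gives x5 = False.
Now (x5) is unsatisfied and unit — conflict.
So x4 must be the other value — set x4 = True.
(¬x7) alone gives x7 = False.
(x5) alone gives x5 = True.
Now (¬x5) is unsatisfied and unit — conflict.
Either choice for x4 ends in contradiction.

UNSATISFIABLE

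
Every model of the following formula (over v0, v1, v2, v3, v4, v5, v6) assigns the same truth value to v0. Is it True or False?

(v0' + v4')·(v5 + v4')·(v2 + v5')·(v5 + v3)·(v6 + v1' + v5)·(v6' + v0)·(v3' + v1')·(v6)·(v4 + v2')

True

Suppose v0 = 0.
(v6') alone gives v6 = 0.
That conflicts with the unit clause (v6).
So every satisfying assignment has v0 = True.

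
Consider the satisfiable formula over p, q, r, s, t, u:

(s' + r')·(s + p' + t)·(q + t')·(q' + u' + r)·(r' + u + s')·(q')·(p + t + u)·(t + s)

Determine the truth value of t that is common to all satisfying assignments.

Suppose t = 1.
From the singleton clause (q), q = 1.
But (q') is also a unit clause — contradiction.
So every satisfying assignment has t = False.

False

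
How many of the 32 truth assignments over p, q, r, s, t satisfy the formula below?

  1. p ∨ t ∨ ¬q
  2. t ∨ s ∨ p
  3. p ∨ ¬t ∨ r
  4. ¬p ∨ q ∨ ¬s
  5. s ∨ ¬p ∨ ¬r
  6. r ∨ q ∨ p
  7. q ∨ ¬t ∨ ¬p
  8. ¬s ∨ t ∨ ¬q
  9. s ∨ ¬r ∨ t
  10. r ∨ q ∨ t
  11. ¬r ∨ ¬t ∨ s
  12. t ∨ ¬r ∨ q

There are 2^5 = 32 truth assignments over (p, q, r, s, t).
Split on q. With q = True, the clauses containing q are satisfied and ¬q drops from the rest; 5 of the 2^4 = 16 assignments to the other variables satisfy what remains.
With q = False, by the same count on the reduced clause set, 1 assignment works.
Total: 5 + 1 = 6.

6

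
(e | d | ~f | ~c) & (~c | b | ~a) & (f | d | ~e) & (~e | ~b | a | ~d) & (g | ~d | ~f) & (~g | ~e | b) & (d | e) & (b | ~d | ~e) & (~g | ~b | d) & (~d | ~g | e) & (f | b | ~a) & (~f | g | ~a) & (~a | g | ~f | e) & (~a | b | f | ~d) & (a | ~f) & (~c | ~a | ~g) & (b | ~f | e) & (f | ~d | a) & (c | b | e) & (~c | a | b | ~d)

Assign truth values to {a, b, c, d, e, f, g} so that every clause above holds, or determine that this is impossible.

Case d = 1:
Case g = 1:
(e) alone gives e = 1.
(b) alone gives b = 1.
(a) alone gives a = 1.
(~c) alone gives c = 0.
All clauses hold; f can take either value.

a: 1,  b: 1,  c: 0,  d: 1,  e: 1,  f: 0,  g: 1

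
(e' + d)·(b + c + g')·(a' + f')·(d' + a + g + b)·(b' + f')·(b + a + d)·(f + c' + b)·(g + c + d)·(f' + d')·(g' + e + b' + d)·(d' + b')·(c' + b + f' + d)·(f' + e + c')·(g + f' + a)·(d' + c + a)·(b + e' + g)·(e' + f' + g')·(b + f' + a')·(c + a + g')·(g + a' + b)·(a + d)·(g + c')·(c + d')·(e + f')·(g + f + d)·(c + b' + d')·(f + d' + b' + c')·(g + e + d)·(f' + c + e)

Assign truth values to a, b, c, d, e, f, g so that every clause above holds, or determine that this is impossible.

UNSATISFIABLE

Branch on e: set e = 0.
From the singleton clause (f'), f = 0.
Branch on c: set c = 0.
From the singleton clause (d'), d = 0.
From the singleton clause (g), g = 1.
From the singleton clause (b), b = 1.
That conflicts with the unit clause (b').
Undo c and try c = 1.
From the singleton clause (b), b = 1.
From the singleton clause (d'), d = 0.
From the singleton clause (g'), g = 0.
That conflicts with the unit clause (g).
Neither c = 1 nor c = 0 works.
Undo e and try e = 1.
From the singleton clause (d), d = 1.
From the singleton clause (f'), f = 0.
From the singleton clause (b'), b = 0.
From the singleton clause (c'), c = 0.
That conflicts with the unit clause (c).
Neither e = 1 nor e = 0 works.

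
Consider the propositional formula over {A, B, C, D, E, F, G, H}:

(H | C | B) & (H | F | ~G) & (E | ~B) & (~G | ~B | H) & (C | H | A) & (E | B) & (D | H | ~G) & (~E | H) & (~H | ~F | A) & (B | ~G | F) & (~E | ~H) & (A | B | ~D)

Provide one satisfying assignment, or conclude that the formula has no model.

UNSATISFIABLE

Branch on E: set E = 1.
From the singleton clause (H), H = 1.
Now (~H) is unsatisfied and unit — conflict.
That branch fails; take E = 0 instead.
From the singleton clause (~B), B = 0.
Now (B) is unsatisfied and unit — conflict.
Neither E = 1 nor E = 0 works.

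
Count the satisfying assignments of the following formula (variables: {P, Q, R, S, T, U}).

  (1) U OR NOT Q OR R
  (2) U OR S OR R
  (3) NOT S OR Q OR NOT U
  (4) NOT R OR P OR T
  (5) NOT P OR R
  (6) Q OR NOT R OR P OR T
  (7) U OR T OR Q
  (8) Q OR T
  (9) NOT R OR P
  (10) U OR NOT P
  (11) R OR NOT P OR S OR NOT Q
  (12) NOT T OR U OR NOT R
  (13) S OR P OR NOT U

8

There are 2^6 = 64 truth assignments over (P, Q, R, S, T, U).
Split on T. With T = true, the clauses containing T are satisfied and NOT T drops from the rest; 5 of the 2^5 = 32 assignments to the other variables satisfy what remains.
With T = false, by the same count on the reduced clause set, 3 assignments work.
(One model: P=F, Q=F, R=F, S=T, T=T, U=F.)
Total: 5 + 3 = 8.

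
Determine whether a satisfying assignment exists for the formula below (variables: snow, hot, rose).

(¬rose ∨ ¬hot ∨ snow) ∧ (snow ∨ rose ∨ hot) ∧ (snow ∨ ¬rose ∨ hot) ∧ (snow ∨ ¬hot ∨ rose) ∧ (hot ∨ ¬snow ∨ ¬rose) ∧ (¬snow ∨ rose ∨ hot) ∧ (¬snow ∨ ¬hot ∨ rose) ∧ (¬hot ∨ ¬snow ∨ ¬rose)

Unsatisfiable

Branch on rose: set rose = False.
Branch on snow: set snow = True.
(hot) alone gives hot = True.
That conflicts with the unit clause (¬hot).
Undo snow and try snow = False.
(hot) alone gives hot = True.
That conflicts with the unit clause (¬hot).
Either choice for snow ends in contradiction.
Undo rose and try rose = True.
Branch on hot: set hot = False.
(snow) alone gives snow = True.
That conflicts with the unit clause (¬snow).
Undo hot and try hot = True.
(snow) alone gives snow = True.
That conflicts with the unit clause (¬snow).
Either choice for hot ends in contradiction.
Either choice for rose ends in contradiction.
No assignment satisfies every clause.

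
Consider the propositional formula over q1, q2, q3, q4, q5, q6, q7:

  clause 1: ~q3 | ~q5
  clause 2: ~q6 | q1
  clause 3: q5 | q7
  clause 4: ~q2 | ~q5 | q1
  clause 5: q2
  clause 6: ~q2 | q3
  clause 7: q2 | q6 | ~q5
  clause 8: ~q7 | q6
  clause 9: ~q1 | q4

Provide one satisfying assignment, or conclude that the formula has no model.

Unit clause (q2) forces q2 = 1.
Unit clause (q3) forces q3 = 1.
Unit clause (~q5) forces q5 = 0.
Unit clause (q7) forces q7 = 1.
Unit clause (q6) forces q6 = 1.
Unit clause (q1) forces q1 = 1.
Unit clause (q4) forces q4 = 1.
This assignment satisfies each clause.

q1=1, q2=1, q3=1, q4=1, q5=0, q6=1, q7=1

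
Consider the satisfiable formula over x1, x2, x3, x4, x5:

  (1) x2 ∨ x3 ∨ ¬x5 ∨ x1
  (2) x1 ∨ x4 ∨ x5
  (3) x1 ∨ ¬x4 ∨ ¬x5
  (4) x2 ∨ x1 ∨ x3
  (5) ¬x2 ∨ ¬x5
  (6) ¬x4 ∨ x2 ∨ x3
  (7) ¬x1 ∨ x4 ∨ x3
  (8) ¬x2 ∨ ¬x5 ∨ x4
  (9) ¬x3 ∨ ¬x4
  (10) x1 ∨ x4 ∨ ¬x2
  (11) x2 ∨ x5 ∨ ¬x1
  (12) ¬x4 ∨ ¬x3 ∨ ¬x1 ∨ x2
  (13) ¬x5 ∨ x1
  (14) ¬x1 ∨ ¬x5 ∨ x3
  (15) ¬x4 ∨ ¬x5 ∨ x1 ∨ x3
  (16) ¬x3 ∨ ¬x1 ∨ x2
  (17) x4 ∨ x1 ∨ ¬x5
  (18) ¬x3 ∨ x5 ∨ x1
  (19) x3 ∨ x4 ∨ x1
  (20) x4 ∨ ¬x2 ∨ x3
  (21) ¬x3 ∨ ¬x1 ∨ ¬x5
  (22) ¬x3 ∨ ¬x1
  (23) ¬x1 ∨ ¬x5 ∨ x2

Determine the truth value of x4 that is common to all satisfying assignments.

Suppose x4 = False.
Try x1 = True.
Unit clause (x3) forces x3 = True.
But (¬x3) is also a unit clause — contradiction.
Backtrack on x1: now try x1 = False.
Unit clause (x5) forces x5 = True.
But (¬x5) is also a unit clause — contradiction.
Both values of x1 lead to a conflict.
So every satisfying assignment has x4 = True.

True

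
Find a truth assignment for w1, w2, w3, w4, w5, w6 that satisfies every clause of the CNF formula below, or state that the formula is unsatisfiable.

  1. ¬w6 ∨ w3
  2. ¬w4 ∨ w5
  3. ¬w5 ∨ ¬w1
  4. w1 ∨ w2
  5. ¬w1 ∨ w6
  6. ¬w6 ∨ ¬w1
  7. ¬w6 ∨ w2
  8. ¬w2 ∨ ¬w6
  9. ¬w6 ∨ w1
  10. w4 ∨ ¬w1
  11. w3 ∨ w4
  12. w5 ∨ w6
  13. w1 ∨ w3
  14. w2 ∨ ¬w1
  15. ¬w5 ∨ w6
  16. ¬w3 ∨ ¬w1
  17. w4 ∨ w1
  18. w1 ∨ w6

Branch on w6: set w6 = False.
Unit clause (¬w1) forces w1 = False.
That conflicts with the unit clause (w1).
So w6 must be the other value — set w6 = True.
Unit clause (w3) forces w3 = True.
Unit clause (¬w1) forces w1 = False.
That conflicts with the unit clause (w1).
Either choice for w6 ends in contradiction.

UNSATISFIABLE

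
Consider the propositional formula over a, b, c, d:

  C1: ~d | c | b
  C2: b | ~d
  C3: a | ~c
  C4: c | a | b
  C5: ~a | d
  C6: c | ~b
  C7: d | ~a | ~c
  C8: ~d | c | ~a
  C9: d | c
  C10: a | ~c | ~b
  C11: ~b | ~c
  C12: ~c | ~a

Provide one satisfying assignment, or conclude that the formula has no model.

Case b = 1:
(c) alone gives c = 1.
But (~c) is also a unit clause — contradiction.
That branch fails; take b = 0 instead.
(~d) alone gives d = 0.
(~a) alone gives a = 0.
(~c) alone gives c = 0.
But (c) is also a unit clause — contradiction.
Neither b = 1 nor b = 0 works.

UNSATISFIABLE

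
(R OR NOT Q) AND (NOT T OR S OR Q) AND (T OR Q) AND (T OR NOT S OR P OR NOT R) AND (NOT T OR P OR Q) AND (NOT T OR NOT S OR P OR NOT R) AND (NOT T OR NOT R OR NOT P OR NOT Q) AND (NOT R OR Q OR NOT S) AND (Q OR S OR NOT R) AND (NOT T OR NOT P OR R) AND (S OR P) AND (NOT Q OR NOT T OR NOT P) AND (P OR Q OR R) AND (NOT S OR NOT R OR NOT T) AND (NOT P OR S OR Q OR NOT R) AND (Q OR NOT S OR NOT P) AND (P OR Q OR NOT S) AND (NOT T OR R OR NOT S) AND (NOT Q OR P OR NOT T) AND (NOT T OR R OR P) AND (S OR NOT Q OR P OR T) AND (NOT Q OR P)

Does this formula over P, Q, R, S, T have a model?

Yes, satisfiable

Branch on R: set R = true.
Branch on T: set T = false.
From the singleton clause (Q), Q = true.
From the singleton clause (P), P = true.
Every clause is now satisfied; S is unconstrained.
A satisfying assignment: P: true,  Q: true,  R: true,  S: true,  T: false.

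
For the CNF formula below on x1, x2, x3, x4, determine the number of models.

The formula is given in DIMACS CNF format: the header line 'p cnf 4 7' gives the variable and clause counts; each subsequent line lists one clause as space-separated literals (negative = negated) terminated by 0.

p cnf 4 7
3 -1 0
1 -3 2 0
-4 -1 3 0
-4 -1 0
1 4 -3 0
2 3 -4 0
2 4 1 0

5

There are 2^4 = 16 truth assignments over (x1, x2, x3, x4).
Check each against the 7 clauses (columns in the order x1, x2, x3, x4):
  F F F F  ✗ fails (x2 ∨ x4 ∨ x1)
  F F F T  ✗ fails (x2 ∨ x3 ∨ ¬x4)
  F F T F  ✗ fails (x1 ∨ ¬x3 ∨ x2)
  F F T T  ✗ fails (x1 ∨ ¬x3 ∨ x2)
  F T F F  ✓ satisfies all
  F T F T  ✓ satisfies all
  F T T F  ✗ fails (x1 ∨ x4 ∨ ¬x3)
  F T T T  ✓ satisfies all
  T F F F  ✗ fails (x3 ∨ ¬x1)
  T F F T  ✗ fails (x3 ∨ ¬x1)
  T F T F  ✓ satisfies all
  T F T T  ✗ fails (¬x4 ∨ ¬x1)
  T T F F  ✗ fails (x3 ∨ ¬x1)
  T T F T  ✗ fails (x3 ∨ ¬x1)
  T T T F  ✓ satisfies all
  T T T T  ✗ fails (¬x4 ∨ ¬x1)
5 of the 16 rows are models.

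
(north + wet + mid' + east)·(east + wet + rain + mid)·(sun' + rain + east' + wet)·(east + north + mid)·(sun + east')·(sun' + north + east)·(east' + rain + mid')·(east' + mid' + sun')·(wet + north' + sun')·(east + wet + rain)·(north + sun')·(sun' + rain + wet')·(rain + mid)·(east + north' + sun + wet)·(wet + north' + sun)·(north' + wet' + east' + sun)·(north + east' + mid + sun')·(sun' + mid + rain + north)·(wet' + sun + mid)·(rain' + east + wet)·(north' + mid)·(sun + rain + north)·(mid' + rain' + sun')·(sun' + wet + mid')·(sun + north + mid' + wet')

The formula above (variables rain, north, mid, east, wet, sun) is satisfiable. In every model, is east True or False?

Suppose east = 1.
(sun) alone gives sun = 1.
(mid') alone gives mid = 0.
(north) alone gives north = 1.
But (north') is also a unit clause — contradiction.
So every satisfying assignment has east = False.

False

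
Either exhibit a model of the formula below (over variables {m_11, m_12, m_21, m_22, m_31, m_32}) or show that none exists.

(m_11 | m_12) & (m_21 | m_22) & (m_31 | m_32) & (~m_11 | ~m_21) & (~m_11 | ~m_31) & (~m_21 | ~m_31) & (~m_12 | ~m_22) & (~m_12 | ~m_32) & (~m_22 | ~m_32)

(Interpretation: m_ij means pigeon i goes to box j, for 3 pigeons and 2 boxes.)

UNSATISFIABLE

Try m_11 = 1.
(~m_21) alone gives m_21 = 0.
(m_22) alone gives m_22 = 1.
(~m_31) alone gives m_31 = 0.
(m_32) alone gives m_32 = 1.
But (~m_32) is also a unit clause — contradiction.
That branch fails; take m_11 = 0 instead.
(m_12) alone gives m_12 = 1.
(~m_22) alone gives m_22 = 0.
(m_21) alone gives m_21 = 1.
(~m_31) alone gives m_31 = 0.
(m_32) alone gives m_32 = 1.
But (~m_32) is also a unit clause — contradiction.
Neither m_11 = 1 nor m_11 = 0 works.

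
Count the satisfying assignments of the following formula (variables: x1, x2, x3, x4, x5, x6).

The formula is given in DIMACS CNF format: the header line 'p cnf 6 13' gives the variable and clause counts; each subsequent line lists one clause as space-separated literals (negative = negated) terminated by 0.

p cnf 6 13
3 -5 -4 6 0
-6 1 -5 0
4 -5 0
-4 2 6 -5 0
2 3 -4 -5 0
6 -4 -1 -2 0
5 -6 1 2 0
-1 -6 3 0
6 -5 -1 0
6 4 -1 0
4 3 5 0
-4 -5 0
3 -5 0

There are 2^6 = 64 truth assignments over (x1, x2, x3, x4, x5, x6).
Split on x3. With x3 = True, the clauses containing x3 are satisfied and ¬x3 drops from the rest; 11 of the 2^5 = 32 assignments to the other variables satisfy what remains.
With x3 = False, by the same count on the reduced clause set, 4 assignments work.
(One model: x1=F, x2=F, x3=F, x4=T, x5=F, x6=F.)
Total: 11 + 4 = 15.

15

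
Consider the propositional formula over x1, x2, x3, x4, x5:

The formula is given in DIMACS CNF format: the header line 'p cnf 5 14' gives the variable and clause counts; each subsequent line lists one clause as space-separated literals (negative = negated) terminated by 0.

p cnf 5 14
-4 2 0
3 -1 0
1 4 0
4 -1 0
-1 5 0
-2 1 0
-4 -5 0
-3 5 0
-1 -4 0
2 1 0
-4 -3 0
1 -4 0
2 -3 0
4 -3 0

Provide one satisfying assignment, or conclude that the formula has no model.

Suppose x4 = False.
The clause (x1) is unit, so x1 = True.
But (¬x1) is also a unit clause — contradiction.
Backtrack on x4: now try x4 = True.
The clause (x2) is unit, so x2 = True.
The clause (x1) is unit, so x1 = True.
But (¬x1) is also a unit clause — contradiction.
Both values of x4 lead to a conflict.

UNSATISFIABLE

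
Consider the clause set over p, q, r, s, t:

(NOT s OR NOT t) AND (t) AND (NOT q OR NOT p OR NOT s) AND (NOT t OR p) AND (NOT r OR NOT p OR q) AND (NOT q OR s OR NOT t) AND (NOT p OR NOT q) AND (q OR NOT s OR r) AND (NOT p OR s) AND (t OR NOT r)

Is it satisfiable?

Unsatisfiable

From the singleton clause (t), t = true.
From the singleton clause (NOT s), s = false.
From the singleton clause (p), p = true.
Now (NOT p) is unsatisfied and unit — conflict.
No assignment satisfies every clause.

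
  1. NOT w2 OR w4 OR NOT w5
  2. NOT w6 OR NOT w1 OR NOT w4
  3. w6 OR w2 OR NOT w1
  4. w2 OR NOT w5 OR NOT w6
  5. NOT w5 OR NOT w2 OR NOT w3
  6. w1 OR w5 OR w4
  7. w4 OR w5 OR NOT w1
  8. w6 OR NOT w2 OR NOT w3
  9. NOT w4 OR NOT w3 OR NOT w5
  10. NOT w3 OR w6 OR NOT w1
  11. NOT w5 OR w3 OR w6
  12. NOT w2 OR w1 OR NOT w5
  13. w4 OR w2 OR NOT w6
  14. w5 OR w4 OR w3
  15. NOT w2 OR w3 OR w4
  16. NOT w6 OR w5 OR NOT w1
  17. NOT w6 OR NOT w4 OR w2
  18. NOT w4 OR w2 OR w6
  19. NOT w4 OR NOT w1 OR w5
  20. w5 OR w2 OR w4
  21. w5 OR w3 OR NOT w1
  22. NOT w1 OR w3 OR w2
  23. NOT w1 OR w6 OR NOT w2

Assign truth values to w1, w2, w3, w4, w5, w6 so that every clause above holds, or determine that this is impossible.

Case w2 = false:
Case w6 = false:
Unit clause (NOT w1) forces w1 = false.
Unit clause (NOT w4) forces w4 = false.
Unit clause (w5) forces w5 = true.
Unit clause (w3) forces w3 = true.
This assignment satisfies each clause.

w1: false, w2: false, w3: true, w4: false, w5: true, w6: false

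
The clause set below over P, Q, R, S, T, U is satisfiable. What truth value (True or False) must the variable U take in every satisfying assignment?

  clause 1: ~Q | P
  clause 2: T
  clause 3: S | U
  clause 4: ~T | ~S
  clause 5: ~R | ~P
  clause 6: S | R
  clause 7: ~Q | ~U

True

Suppose U = 0.
(T) alone gives T = 1.
(S) alone gives S = 1.
But (~S) is also a unit clause — contradiction.
So every satisfying assignment has U = True.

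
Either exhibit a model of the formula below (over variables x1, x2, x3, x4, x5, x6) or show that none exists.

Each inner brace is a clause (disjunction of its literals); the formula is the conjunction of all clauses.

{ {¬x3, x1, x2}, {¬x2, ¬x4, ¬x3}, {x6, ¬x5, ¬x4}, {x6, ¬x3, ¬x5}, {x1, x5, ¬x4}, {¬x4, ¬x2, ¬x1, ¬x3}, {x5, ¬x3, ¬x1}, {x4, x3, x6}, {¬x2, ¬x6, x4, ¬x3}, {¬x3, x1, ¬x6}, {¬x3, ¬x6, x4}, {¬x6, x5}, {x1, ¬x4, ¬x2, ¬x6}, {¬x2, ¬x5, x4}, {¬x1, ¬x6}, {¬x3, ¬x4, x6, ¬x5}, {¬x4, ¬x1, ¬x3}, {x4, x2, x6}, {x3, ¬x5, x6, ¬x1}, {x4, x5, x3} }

Case x6 = False:
Case x5 = False:
Case x1 = True:
From the singleton clause (¬x3), x3 = False.
From the singleton clause (x4), x4 = True.
Every clause is now satisfied; x2 is unconstrained.

x1 ↦ True; x2 ↦ True; x3 ↦ False; x4 ↦ True; x5 ↦ False; x6 ↦ False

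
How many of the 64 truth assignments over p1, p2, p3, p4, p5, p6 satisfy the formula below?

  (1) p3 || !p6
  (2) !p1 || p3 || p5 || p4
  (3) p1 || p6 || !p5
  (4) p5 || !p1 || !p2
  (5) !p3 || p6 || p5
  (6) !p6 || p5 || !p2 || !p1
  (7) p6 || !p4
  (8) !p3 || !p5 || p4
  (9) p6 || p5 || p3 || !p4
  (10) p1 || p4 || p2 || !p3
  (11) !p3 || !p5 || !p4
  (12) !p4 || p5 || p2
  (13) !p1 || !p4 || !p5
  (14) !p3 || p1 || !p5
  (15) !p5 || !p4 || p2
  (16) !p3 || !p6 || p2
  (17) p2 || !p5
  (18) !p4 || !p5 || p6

5

There are 2^6 = 64 truth assignments over (p1, p2, p3, p4, p5, p6).
Split on p4. With p4 = true, the clauses containing p4 are satisfied and !p4 drops from the rest; 1 of the 2^5 = 32 assignments to the other variables satisfy what remains.
With p4 = false, by the same count on the reduced clause set, 4 assignments work.
(One model: p1=F, p2=F, p3=F, p4=F, p5=F, p6=F.)
Total: 1 + 4 = 5.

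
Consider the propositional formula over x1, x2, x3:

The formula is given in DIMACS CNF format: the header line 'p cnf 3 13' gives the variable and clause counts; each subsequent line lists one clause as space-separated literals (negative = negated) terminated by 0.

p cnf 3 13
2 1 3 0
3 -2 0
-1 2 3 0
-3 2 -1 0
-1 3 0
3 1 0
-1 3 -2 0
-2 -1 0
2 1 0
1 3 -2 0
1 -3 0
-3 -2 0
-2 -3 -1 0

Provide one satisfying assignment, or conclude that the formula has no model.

UNSATISFIABLE

Try x3 = True.
Unit clause (x1) forces x1 = True.
Unit clause (x2) forces x2 = True.
Now (¬x2) is unsatisfied and unit — conflict.
So x3 must be the other value — set x3 = False.
Unit clause (¬x2) forces x2 = False.
Unit clause (x1) forces x1 = True.
Now (¬x1) is unsatisfied and unit — conflict.
Neither x3 = True nor x3 = False works.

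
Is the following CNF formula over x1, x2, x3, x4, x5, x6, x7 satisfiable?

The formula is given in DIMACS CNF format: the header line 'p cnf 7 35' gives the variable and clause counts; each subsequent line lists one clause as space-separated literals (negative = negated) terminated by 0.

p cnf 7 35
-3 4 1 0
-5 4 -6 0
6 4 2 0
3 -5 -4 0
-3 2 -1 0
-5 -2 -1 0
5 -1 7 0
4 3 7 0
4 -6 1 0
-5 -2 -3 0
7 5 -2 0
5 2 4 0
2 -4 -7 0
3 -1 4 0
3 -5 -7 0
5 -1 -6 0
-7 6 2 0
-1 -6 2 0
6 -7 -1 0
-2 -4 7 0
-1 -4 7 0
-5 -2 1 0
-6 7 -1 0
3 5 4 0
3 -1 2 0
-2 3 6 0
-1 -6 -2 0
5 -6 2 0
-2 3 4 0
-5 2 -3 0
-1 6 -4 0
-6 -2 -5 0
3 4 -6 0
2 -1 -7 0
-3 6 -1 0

Satisfiable

Case x3 = True:
Case x4 = True:
Case x2 = True:
Unit clause (¬x5) forces x5 = False.
Unit clause (x7) forces x7 = True.
Case x1 = False:
No clause remains; x6 is free.
A satisfying assignment: x1 ↦ False, x2 ↦ True, x3 ↦ True, x4 ↦ True, x5 ↦ False, x6 ↦ False, x7 ↦ True.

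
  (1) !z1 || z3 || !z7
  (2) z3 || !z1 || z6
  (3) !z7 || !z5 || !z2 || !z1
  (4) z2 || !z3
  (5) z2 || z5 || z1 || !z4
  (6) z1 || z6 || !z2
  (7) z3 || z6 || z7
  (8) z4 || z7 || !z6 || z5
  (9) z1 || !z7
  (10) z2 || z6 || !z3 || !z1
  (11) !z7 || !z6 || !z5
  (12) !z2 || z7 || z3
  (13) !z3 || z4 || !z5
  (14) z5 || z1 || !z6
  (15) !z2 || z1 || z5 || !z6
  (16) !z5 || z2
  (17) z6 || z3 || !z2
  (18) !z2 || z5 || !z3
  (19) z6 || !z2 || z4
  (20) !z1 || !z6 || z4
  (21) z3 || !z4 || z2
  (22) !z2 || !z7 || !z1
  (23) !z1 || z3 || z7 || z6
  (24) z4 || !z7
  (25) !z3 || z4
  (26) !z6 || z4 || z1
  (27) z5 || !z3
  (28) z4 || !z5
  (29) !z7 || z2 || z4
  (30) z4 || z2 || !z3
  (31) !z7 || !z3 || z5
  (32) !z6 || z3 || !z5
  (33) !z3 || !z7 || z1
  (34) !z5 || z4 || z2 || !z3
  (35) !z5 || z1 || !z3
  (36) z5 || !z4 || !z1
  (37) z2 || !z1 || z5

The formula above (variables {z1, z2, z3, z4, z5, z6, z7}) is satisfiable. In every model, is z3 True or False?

True

Suppose z3 = false.
Try z1 = false.
(!z7) alone gives z7 = false.
(z6) alone gives z6 = true.
(!z2) alone gives z2 = false.
(z5) alone gives z5 = true.
But (!z5) is also a unit clause — contradiction.
Backtrack on z1: now try z1 = true.
(!z7) alone gives z7 = false.
(z6) alone gives z6 = true.
(!z2) alone gives z2 = false.
(!z5) alone gives z5 = false.
But (z5) is also a unit clause — contradiction.
Neither z1 = true nor z1 = false works.
So every satisfying assignment has z3 = True.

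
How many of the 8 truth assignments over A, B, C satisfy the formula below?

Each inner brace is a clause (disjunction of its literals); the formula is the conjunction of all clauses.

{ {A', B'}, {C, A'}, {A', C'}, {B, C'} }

There are 2^3 = 8 truth assignments over (A, B, C).
Split on A. With A = 1, the clauses containing A are satisfied and A' drops from the rest; 0 of the 2^2 = 4 assignments to the other variables satisfy what remains.
With A = 0, by the same count on the reduced clause set, 3 assignments work.
(One model: A=F, B=F, C=F.)
Total: 0 + 3 = 3.

3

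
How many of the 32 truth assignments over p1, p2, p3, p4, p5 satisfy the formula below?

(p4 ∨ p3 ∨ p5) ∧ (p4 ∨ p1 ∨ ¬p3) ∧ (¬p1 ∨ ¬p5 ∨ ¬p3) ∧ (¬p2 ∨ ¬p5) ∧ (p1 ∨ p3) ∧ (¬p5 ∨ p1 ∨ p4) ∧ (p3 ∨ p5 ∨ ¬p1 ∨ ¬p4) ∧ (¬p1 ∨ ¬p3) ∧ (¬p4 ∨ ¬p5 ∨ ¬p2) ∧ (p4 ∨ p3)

There are 2^5 = 32 truth assignments over (p1, p2, p3, p4, p5).
Split on p1. With p1 = True, the clauses containing p1 are satisfied and ¬p1 drops from the rest; 1 of the 2^4 = 16 assignments to the other variables satisfy what remains.
With p1 = False, by the same count on the reduced clause set, 3 assignments work.
(One model: p1=F, p2=F, p3=T, p4=T, p5=F.)
Total: 1 + 3 = 4.

4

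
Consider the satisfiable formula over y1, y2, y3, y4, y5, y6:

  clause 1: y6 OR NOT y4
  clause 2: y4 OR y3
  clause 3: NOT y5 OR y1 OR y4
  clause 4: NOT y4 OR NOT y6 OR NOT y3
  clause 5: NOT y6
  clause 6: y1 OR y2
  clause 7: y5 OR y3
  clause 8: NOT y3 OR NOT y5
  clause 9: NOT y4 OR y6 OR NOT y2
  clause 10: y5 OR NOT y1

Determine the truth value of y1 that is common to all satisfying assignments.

Suppose y1 = true.
Unit clause (NOT y6) forces y6 = false.
Unit clause (NOT y4) forces y4 = false.
Unit clause (y3) forces y3 = true.
Unit clause (NOT y5) forces y5 = false.
But (y5) is also a unit clause — contradiction.
So every satisfying assignment has y1 = False.

False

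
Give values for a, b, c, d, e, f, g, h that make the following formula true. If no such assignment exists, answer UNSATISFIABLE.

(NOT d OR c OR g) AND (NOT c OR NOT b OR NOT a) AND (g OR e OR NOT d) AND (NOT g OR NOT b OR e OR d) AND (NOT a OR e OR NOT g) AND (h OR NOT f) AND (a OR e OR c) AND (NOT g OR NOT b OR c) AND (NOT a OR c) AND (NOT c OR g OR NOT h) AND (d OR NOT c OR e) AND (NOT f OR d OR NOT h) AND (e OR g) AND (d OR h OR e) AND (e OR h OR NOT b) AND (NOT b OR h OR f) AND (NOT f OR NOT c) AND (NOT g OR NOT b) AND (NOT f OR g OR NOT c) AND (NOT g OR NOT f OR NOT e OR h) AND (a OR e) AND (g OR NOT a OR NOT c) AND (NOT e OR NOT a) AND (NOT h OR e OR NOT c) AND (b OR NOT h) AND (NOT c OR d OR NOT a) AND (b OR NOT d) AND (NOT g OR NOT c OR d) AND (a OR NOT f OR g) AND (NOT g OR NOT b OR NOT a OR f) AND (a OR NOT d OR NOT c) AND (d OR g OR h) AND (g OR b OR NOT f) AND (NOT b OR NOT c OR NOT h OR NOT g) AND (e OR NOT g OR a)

Try h = false.
(NOT f) alone gives f = false.
(NOT b) alone gives b = false.
(NOT d) alone gives d = false.
(e) alone gives e = true.
(NOT a) alone gives a = false.
(g) alone gives g = true.
(NOT c) alone gives c = false.
Every clause now holds.

a=false; b=false; c=false; d=false; e=true; f=false; g=true; h=false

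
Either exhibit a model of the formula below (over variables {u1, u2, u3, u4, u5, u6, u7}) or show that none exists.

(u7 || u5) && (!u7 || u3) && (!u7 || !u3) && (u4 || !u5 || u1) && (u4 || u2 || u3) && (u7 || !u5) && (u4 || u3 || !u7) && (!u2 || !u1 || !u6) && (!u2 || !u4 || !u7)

UNSATISFIABLE

Suppose u7 = true.
(u3) alone gives u3 = true.
But (!u3) is also a unit clause — contradiction.
Backtrack on u7: now try u7 = false.
(u5) alone gives u5 = true.
But (!u5) is also a unit clause — contradiction.
Neither u7 = true nor u7 = false works.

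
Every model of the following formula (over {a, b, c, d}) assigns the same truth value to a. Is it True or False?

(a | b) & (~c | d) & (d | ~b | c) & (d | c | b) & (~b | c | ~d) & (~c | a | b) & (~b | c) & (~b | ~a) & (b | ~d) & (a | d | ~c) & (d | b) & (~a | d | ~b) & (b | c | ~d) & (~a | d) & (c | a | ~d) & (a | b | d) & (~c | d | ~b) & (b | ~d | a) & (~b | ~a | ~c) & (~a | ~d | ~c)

Suppose a = 1.
From the singleton clause (~b), b = 0.
From the singleton clause (~d), d = 0.
Now (d) is unsatisfied and unit — conflict.
So every satisfying assignment has a = False.

False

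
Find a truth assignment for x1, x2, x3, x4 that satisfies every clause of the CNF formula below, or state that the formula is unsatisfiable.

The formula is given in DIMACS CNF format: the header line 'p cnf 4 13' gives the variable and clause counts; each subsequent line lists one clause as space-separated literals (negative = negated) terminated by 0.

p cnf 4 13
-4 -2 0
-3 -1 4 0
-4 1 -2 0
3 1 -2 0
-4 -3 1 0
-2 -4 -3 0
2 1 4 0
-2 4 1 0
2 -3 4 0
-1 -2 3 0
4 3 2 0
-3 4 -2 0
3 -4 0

x1: True; x2: False; x3: True; x4: True

Branch on x4: set x4 = True.
Unit clause (¬x2) forces x2 = False.
Unit clause (x3) forces x3 = True.
Unit clause (x1) forces x1 = True.
This assignment satisfies each clause.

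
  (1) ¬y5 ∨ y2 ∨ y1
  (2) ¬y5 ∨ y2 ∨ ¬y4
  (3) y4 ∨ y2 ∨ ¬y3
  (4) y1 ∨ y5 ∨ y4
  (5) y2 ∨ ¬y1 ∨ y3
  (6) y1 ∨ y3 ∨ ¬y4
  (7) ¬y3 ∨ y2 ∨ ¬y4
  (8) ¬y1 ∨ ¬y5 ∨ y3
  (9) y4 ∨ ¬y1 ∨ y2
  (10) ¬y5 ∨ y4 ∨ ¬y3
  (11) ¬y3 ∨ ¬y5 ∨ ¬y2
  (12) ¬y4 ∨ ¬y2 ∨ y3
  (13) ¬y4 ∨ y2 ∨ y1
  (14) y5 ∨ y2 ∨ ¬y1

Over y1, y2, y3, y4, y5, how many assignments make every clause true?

5

There are 2^5 = 32 truth assignments over (y1, y2, y3, y4, y5).
Split on y1. With y1 = True, the clauses containing y1 are satisfied and ¬y1 drops from the rest; 3 of the 2^4 = 16 assignments to the other variables satisfy what remains.
With y1 = False, by the same count on the reduced clause set, 2 assignments work.
(One model: y1=F, y2=T, y3=F, y4=F, y5=T.)
Total: 3 + 2 = 5.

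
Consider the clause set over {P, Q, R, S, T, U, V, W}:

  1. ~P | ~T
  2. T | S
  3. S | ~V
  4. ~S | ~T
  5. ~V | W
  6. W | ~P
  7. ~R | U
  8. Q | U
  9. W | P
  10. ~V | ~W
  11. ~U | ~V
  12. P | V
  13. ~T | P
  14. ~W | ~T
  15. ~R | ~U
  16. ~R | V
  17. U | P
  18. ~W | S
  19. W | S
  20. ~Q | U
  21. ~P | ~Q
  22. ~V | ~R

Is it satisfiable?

Branch on P: set P = 1.
The clause (~T) is unit, so T = 0.
The clause (S) is unit, so S = 1.
The clause (W) is unit, so W = 1.
The clause (~V) is unit, so V = 0.
The clause (~R) is unit, so R = 0.
The clause (~Q) is unit, so Q = 0.
The clause (U) is unit, so U = 1.
Every clause now holds.
A satisfying assignment: P: 1; Q: 0; R: 0; S: 1; T: 0; U: 1; V: 0; W: 1.

Yes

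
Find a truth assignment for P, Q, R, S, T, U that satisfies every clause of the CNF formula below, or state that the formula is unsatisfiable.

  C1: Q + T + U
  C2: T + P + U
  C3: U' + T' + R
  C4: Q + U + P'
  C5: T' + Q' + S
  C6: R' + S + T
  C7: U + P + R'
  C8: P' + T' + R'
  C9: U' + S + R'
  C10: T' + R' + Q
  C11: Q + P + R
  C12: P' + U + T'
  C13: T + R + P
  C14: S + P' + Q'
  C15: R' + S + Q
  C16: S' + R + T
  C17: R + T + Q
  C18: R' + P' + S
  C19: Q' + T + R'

Try Q = 1.
Try T = 1.
(S) alone gives S = 1.
Try U = 0.
(P') alone gives P = 0.
(R') alone gives R = 0.
This assignment satisfies each clause.

P: 0, Q: 1, R: 0, S: 1, T: 1, U: 0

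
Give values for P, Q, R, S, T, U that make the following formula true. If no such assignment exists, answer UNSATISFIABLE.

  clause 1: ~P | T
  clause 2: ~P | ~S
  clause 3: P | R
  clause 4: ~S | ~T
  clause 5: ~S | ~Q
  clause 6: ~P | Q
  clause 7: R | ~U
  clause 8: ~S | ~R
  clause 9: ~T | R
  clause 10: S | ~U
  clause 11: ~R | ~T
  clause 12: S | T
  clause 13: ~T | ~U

Case P = 0:
The clause (R) is unit, so R = 1.
The clause (~S) is unit, so S = 0.
The clause (~U) is unit, so U = 0.
The clause (~T) is unit, so T = 0.
Now (T) is unsatisfied and unit — conflict.
That branch fails; take P = 1 instead.
The clause (T) is unit, so T = 1.
The clause (~S) is unit, so S = 0.
The clause (Q) is unit, so Q = 1.
The clause (R) is unit, so R = 1.
Now (~R) is unsatisfied and unit — conflict.
Neither P = 1 nor P = 0 works.

UNSATISFIABLE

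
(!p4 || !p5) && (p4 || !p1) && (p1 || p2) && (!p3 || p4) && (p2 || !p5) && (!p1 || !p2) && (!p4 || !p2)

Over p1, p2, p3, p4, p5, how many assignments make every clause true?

4

There are 2^5 = 32 truth assignments over (p1, p2, p3, p4, p5).
Split on p1. With p1 = true, the clauses containing p1 are satisfied and !p1 drops from the rest; 2 of the 2^4 = 16 assignments to the other variables satisfy what remains.
With p1 = false, by the same count on the reduced clause set, 2 assignments work.
(One model: p1=F, p2=T, p3=F, p4=F, p5=F.)
Total: 2 + 2 = 4.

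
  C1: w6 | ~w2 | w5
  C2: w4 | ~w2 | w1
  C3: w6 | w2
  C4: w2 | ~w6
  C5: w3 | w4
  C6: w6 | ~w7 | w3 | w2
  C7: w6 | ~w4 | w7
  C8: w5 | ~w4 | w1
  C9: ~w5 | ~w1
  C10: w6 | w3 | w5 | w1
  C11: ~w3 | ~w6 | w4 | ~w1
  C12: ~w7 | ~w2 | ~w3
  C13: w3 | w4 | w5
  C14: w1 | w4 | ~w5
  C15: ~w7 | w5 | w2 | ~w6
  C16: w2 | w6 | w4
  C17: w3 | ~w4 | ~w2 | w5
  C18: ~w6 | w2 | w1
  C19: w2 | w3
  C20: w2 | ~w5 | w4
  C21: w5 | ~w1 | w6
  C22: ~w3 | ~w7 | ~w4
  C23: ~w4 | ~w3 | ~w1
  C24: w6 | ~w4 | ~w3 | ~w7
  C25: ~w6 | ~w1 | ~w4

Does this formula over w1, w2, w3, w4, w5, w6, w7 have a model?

Suppose w6 = 0.
Unit clause (w2) forces w2 = 1.
Unit clause (w5) forces w5 = 1.
Unit clause (~w1) forces w1 = 0.
Unit clause (w4) forces w4 = 1.
Unit clause (w7) forces w7 = 1.
Unit clause (~w3) forces w3 = 0.
This assignment satisfies each clause.
A satisfying assignment: w1=0, w2=1, w3=0, w4=1, w5=1, w6=0, w7=1.

Satisfiable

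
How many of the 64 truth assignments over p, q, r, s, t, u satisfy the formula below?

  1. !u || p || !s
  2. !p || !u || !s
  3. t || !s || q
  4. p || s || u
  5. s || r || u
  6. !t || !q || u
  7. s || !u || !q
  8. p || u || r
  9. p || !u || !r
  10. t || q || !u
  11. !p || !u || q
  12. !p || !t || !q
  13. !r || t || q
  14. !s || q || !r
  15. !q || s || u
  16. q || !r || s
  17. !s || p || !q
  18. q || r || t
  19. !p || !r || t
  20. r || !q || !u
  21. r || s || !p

There are 2^6 = 64 truth assignments over (p, q, r, s, t, u).
Split on s. With s = true, the clauses containing s are satisfied and !s drops from the rest; 2 of the 2^5 = 32 assignments to the other variables satisfy what remains.
With s = false, by the same count on the reduced clause set, 1 assignment works.
(One model: p=F, q=F, r=F, s=F, t=T, u=T.)
Total: 2 + 1 = 3.

3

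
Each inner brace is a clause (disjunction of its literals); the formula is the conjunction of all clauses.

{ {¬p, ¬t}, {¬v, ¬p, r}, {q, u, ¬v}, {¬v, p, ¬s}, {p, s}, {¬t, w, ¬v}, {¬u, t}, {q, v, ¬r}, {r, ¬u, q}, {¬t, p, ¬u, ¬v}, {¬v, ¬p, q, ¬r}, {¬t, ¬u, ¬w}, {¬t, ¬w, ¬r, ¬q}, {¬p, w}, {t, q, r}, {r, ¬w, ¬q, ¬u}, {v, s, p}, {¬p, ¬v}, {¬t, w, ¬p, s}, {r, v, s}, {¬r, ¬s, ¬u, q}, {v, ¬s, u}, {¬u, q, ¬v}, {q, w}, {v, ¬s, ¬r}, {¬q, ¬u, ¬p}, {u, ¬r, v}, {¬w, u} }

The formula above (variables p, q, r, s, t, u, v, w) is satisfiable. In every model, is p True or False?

False

Suppose p = True.
(¬t) alone gives t = False.
(¬u) alone gives u = False.
(w) alone gives w = True.
That conflicts with the unit clause (¬w).
So every satisfying assignment has p = False.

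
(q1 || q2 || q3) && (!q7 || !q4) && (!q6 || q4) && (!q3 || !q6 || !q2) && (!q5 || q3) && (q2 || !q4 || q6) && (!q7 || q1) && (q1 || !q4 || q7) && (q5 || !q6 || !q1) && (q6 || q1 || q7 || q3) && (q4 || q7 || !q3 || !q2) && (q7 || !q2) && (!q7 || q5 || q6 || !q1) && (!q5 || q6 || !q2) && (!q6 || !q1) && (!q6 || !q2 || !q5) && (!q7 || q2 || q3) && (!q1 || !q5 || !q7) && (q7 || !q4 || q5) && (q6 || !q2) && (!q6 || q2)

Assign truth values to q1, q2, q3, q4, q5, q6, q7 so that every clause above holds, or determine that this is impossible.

Branch on q7: set q7 = false.
The clause (!q2) is unit, so q2 = false.
The clause (!q6) is unit, so q6 = false.
The clause (!q4) is unit, so q4 = false.
Branch on q1: set q1 = true.
Branch on q5: set q5 = false.
All clauses hold; q3 can take either value.

q1 ↦ true,  q2 ↦ false,  q3 ↦ false,  q4 ↦ false,  q5 ↦ false,  q6 ↦ false,  q7 ↦ false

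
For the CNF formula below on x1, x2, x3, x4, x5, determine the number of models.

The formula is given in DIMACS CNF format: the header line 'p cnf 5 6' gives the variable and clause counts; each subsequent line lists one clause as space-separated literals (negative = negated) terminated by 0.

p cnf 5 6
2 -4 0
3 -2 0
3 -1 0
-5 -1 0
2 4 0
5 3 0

6

There are 2^5 = 32 truth assignments over (x1, x2, x3, x4, x5).
Split on x3. With x3 = True, the clauses containing x3 are satisfied and ¬x3 drops from the rest; 6 of the 2^4 = 16 assignments to the other variables satisfy what remains.
With x3 = False, by the same count on the reduced clause set, 0 assignments work.
Total: 6 + 0 = 6.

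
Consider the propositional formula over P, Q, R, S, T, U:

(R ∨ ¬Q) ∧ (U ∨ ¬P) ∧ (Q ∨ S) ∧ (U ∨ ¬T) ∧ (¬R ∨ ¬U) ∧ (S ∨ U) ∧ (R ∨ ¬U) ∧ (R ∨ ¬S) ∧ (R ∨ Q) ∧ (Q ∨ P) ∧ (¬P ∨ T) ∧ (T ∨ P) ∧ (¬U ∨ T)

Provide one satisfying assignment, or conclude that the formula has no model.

UNSATISFIABLE

Suppose R = True.
The clause (¬U) is unit, so U = False.
The clause (¬P) is unit, so P = False.
The clause (¬T) is unit, so T = False.
That conflicts with the unit clause (T).
So R must be the other value — set R = False.
The clause (¬Q) is unit, so Q = False.
That conflicts with the unit clause (Q).
Both values of R lead to a conflict.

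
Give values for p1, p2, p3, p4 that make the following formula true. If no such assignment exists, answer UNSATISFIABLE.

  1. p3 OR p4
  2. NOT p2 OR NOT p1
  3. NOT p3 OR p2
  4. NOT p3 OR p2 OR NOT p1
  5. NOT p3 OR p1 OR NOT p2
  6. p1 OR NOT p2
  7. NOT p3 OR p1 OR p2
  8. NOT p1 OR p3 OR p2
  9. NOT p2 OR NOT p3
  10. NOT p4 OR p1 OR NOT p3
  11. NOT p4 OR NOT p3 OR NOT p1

p1=false; p2=false; p3=false; p4=true

Try p3 = false.
(p4) alone gives p4 = true.
Try p2 = false.
(NOT p1) alone gives p1 = false.
This assignment satisfies each clause.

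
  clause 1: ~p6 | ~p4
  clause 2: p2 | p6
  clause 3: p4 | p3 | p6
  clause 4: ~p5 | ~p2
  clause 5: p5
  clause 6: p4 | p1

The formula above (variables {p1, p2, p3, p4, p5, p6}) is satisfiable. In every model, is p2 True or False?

Suppose p2 = 1.
Unit clause (~p5) forces p5 = 0.
That conflicts with the unit clause (p5).
So every satisfying assignment has p2 = False.

False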